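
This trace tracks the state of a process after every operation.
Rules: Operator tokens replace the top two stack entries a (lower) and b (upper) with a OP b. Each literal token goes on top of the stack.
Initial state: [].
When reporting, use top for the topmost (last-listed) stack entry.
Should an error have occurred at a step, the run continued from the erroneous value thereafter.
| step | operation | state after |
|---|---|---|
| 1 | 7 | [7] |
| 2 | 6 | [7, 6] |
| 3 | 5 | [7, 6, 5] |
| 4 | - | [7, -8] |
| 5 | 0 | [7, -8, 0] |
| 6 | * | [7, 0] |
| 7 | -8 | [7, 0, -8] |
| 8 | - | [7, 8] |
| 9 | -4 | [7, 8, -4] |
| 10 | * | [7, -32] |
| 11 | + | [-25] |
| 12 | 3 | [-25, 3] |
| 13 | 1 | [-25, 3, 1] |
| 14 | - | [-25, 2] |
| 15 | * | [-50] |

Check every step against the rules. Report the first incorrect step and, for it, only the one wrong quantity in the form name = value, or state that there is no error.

Recomputing the run from the initial state:
step 1: [7]
step 2: [7, 6]
step 3: [7, 6, 5]
step 4: [7, 1]
step 5: [7, 1, 0]
step 6: [7, 0]
step 7: [7, 0, -8]
step 8: [7, 8]
step 9: [7, 8, -4]
step 10: [7, -32]
step 11: [-25]
step 12: [-25, 3]
step 13: [-25, 3, 1]
step 14: [-25, 2]
step 15: [-50]
The first disagreement with the trace is at step 4, where the value should be top = 1.

step 4, top = 1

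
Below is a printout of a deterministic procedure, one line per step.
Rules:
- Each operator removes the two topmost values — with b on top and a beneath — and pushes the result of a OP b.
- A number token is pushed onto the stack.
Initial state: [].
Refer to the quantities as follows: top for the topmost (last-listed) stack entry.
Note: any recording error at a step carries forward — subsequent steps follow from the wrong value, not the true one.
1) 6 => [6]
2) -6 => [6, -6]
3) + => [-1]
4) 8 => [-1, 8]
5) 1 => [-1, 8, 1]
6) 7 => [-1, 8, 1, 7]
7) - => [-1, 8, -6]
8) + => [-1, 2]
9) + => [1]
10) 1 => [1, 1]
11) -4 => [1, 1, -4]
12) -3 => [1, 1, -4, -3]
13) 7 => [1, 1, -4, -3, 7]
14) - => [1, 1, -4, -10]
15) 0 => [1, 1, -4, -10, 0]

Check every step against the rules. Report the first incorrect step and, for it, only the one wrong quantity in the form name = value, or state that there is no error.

step 1: push 6: top = 6 -> verified
step 2: push -6: top = -6 -> checks out
step 3: 6 + -6 = 0 -> a discrepancy with the printout
The earliest wrong entry is at step 3: it should read top = 0.

step 3, top = 0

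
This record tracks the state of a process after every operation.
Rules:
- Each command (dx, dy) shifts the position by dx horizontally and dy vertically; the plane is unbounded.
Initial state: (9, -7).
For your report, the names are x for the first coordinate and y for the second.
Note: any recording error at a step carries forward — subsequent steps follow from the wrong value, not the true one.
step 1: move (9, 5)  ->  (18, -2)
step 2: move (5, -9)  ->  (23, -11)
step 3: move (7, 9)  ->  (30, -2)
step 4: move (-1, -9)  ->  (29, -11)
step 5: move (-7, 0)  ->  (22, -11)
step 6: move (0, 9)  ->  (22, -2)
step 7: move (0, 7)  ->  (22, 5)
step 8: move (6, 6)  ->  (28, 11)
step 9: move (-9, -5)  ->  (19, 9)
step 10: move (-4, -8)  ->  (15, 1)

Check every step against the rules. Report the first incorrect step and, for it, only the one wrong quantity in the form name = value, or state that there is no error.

step 9, y = 6

Step 1: x = 9 + (9) = 18, y = -7 + (5) = -2 — verified.
Step 2: x = 18 + (5) = 23, y = -2 + (-9) = -11 — exactly as logged.
Step 3: x = 23 + (7) = 30, y = -11 + (9) = -2 — matches.
Step 4: x = 30 + (-1) = 29, y = -2 + (-9) = -11 — confirmed correct.
Step 5: x = 29 + (-7) = 22, y = -11 + (0) = -11 — no discrepancy.
Step 6: x = 22 + (0) = 22, y = -11 + (9) = -2 — verified.
Step 7: x = 22 + (0) = 22, y = -2 + (7) = 5 — no discrepancy.
Step 8: x = 22 + (6) = 28, y = 5 + (6) = 11 — agrees with the record.
Step 9: x = 28 + (-9) = 19, y = 11 + (-5) = 6 — the record disagrees here.
First deviation found at step 9; the corrected entry is y = 6.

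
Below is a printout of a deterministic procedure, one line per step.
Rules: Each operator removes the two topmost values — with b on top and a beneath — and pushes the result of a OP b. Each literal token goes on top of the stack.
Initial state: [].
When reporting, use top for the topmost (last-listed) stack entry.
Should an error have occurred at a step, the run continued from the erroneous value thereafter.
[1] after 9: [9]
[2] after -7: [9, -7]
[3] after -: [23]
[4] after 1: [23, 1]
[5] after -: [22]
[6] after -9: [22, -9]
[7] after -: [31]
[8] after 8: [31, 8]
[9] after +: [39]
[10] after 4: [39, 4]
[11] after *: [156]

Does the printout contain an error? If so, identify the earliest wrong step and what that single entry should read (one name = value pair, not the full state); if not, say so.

Recomputing the run from the initial state:
step 1: [9]
step 2: [9, -7]
step 3: [16]
step 4: [16, 1]
step 5: [15]
step 6: [15, -9]
step 7: [24]
step 8: [24, 8]
step 9: [32]
step 10: [32, 4]
step 11: [128]
The first disagreement with the printout is at step 3, where the value should be top = 16.

step 3, top = 16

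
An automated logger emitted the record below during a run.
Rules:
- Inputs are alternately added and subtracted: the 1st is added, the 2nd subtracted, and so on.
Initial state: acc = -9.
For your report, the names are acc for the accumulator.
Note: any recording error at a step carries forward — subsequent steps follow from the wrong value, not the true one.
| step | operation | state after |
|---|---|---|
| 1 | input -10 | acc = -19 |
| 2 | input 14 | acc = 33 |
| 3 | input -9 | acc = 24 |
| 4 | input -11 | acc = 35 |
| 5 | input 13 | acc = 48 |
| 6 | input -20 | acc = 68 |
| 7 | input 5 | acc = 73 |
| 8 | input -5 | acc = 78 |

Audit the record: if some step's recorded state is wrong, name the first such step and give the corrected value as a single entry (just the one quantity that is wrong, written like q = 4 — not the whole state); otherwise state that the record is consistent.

step 2, acc = -33

Recomputing the run from the initial state:
step 1: acc = -19
step 2: acc = -33
step 3: acc = -42
step 4: acc = -31
step 5: acc = -18
step 6: acc = 2
step 7: acc = 7
step 8: acc = 12
The first disagreement with the record is at step 2, where the value should be acc = -33.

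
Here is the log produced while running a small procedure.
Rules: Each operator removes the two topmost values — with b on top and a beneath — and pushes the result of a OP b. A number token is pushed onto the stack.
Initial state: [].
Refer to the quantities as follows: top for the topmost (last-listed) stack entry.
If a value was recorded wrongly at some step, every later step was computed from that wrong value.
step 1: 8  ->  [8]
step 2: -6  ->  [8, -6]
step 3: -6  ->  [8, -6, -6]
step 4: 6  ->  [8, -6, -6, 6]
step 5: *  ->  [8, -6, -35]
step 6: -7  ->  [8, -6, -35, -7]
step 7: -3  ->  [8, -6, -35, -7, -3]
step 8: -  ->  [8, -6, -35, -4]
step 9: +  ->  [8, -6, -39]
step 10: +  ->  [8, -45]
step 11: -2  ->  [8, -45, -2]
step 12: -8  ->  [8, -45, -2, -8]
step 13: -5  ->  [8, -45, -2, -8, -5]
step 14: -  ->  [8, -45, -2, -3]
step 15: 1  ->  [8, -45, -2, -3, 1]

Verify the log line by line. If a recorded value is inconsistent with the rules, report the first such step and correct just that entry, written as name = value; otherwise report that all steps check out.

Recomputing the run from the initial state:
step 1: [8]
step 2: [8, -6]
step 3: [8, -6, -6]
step 4: [8, -6, -6, 6]
step 5: [8, -6, -36]
step 6: [8, -6, -36, -7]
step 7: [8, -6, -36, -7, -3]
step 8: [8, -6, -36, -4]
step 9: [8, -6, -40]
step 10: [8, -46]
step 11: [8, -46, -2]
step 12: [8, -46, -2, -8]
step 13: [8, -46, -2, -8, -5]
step 14: [8, -46, -2, -3]
step 15: [8, -46, -2, -3, 1]
The first disagreement with the log is at step 5, where the value should be top = -36.

step 5, top = -36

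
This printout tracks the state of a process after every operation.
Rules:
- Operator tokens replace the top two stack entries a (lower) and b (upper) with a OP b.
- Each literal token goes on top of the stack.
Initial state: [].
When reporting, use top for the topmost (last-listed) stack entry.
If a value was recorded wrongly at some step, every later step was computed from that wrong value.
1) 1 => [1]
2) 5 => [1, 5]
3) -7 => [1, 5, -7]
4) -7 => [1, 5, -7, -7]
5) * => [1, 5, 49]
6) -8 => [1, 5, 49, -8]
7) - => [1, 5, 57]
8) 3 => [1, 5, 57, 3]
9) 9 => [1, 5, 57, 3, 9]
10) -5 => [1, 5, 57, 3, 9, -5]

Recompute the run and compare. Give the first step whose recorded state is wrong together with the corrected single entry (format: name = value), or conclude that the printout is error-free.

no error

Step 1: push 1: top = 1 — same as recorded.
Step 2: push 5: top = 5 — checks out.
Step 3: push -7: top = -7 — no discrepancy.
Step 4: push -7: top = -7 — in agreement.
Step 5: -7 * -7 = 49 — exactly as logged.
Step 6: push -8: top = -8 — in agreement.
Step 7: 49 - -8 = 57 — no discrepancy.
Step 8: push 3: top = 3 — verified.
Step 9: push 9: top = 9 — confirmed correct.
Step 10: push -5: top = -5 — exactly as logged.
The recomputation confirms every line.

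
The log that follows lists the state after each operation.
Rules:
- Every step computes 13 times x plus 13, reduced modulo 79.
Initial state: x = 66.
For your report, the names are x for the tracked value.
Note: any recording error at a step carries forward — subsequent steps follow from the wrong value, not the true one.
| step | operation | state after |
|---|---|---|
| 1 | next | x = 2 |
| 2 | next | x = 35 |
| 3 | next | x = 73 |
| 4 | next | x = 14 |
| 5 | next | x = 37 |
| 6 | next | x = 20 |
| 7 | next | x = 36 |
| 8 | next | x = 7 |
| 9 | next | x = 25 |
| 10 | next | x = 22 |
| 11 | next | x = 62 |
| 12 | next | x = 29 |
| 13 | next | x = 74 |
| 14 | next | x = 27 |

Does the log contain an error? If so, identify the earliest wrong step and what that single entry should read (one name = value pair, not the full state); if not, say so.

1. x = (13*66 + 13) mod 79 = 2 (consistent with the log)
2. x = (13*2 + 13) mod 79 = 39 (this is not what the log shows)
Step 2 is the first one off; corrected, x = 39.

step 2, x = 39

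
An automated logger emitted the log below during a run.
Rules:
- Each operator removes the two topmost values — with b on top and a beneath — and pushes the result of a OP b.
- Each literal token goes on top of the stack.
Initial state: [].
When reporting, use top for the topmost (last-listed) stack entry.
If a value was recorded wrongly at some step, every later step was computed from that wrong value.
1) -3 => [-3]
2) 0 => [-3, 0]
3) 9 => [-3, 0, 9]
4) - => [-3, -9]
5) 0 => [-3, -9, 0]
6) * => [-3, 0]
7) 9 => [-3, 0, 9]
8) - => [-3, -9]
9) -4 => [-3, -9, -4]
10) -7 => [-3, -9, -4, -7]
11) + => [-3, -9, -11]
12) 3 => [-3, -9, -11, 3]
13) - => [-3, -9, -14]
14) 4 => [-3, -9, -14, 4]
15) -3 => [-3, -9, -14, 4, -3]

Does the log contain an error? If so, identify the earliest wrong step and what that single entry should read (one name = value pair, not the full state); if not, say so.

no error

1. push -3: top = -3 (consistent with the log)
2. push 0: top = 0 (in agreement)
3. push 9: top = 9 (consistent with the log)
4. 0 - 9 = -9 (agrees with the log)
5. push 0: top = 0 (same as recorded)
6. -9 * 0 = 0 (verified)
7. push 9: top = 9 (same as recorded)
8. 0 - 9 = -9 (in agreement)
9. push -4: top = -4 (exactly as logged)
10. push -7: top = -7 (in agreement)
11. -4 + -7 = -11 (consistent with the log)
12. push 3: top = 3 (matches)
13. -11 - 3 = -14 (agrees with the log)
14. push 4: top = 4 (confirmed correct)
15. push -3: top = -3 (agrees with the log)
No step deviates from the rules.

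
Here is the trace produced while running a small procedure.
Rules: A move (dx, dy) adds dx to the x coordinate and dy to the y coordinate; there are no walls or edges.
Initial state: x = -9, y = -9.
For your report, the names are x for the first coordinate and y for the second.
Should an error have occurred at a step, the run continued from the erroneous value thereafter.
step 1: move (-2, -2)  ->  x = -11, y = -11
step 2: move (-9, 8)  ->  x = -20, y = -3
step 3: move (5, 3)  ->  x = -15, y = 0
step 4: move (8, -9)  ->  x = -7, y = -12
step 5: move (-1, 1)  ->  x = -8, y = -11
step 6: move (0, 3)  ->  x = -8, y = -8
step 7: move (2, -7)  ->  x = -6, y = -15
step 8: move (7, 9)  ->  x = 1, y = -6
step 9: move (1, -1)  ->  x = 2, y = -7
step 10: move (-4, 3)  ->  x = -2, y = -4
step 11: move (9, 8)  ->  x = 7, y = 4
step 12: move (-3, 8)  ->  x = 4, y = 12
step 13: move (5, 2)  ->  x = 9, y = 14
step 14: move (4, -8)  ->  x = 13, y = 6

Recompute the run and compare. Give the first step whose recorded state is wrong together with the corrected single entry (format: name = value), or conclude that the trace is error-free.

step 1: x = -9 + (-2) = -11, y = -9 + (-2) = -11 -> matches
step 2: x = -11 + (-9) = -20, y = -11 + (8) = -3 -> same as recorded
step 3: x = -20 + (5) = -15, y = -3 + (3) = 0 -> no discrepancy
step 4: x = -15 + (8) = -7, y = 0 + (-9) = -9 -> this is not what the trace shows
Conclusion: step 4 carries the first error; the entry should be y = -9.

step 4, y = -9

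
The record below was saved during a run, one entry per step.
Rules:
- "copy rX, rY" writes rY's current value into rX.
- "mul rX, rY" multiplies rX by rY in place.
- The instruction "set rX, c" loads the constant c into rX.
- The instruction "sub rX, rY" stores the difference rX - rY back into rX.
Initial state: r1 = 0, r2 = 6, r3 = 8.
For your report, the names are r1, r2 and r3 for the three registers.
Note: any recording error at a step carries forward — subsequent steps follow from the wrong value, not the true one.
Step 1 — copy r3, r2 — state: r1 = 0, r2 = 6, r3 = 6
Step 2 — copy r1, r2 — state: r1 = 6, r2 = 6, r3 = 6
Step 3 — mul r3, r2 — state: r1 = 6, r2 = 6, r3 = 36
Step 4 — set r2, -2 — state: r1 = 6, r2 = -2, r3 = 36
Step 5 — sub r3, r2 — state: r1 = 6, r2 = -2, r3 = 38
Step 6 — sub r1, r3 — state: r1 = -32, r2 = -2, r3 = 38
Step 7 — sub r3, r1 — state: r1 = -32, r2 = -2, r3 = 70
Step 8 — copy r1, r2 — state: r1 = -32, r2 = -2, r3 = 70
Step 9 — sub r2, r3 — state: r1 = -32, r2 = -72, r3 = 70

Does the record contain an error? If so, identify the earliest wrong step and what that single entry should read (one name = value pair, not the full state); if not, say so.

step 8, r1 = -2

Recomputing the run from the initial state:
step 1: r1 = 0, r2 = 6, r3 = 6
step 2: r1 = 6, r2 = 6, r3 = 6
step 3: r1 = 6, r2 = 6, r3 = 36
step 4: r1 = 6, r2 = -2, r3 = 36
step 5: r1 = 6, r2 = -2, r3 = 38
step 6: r1 = -32, r2 = -2, r3 = 38
step 7: r1 = -32, r2 = -2, r3 = 70
step 8: r1 = -2, r2 = -2, r3 = 70
step 9: r1 = -2, r2 = -72, r3 = 70
The first disagreement with the record is at step 8, where the value should be r1 = -2.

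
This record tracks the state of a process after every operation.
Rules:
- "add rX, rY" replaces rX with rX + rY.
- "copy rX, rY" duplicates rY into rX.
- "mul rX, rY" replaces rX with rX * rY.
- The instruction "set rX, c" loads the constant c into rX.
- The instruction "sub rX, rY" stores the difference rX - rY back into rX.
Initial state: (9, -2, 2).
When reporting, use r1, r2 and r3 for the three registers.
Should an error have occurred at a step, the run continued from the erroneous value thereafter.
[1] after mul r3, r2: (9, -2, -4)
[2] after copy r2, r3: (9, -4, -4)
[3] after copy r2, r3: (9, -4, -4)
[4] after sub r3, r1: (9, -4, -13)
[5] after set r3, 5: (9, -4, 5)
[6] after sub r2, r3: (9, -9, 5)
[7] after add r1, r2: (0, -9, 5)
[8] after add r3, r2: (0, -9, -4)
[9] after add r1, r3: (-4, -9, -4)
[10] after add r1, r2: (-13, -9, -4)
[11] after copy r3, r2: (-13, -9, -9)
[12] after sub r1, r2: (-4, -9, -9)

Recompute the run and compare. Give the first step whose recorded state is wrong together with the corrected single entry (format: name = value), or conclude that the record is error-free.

step 1: r3 = 2 * -2 = -4 -> exactly as logged
step 2: r2 = -4 -> agrees with the record
step 3: r2 = -4 -> verified
step 4: r3 = -4 - 9 = -13 -> matches
step 5: r3 = 5 -> no discrepancy
step 6: r2 = -4 - 5 = -9 -> in agreement
step 7: r1 = 9 + -9 = 0 -> no discrepancy
step 8: r3 = 5 + -9 = -4 -> in agreement
step 9: r1 = 0 + -4 = -4 -> agrees with the record
step 10: r1 = -4 + -9 = -13 -> confirmed correct
step 11: r3 = -9 -> exactly as logged
step 12: r1 = -13 - -9 = -4 -> agrees with the record
No step deviates from the rules.

no error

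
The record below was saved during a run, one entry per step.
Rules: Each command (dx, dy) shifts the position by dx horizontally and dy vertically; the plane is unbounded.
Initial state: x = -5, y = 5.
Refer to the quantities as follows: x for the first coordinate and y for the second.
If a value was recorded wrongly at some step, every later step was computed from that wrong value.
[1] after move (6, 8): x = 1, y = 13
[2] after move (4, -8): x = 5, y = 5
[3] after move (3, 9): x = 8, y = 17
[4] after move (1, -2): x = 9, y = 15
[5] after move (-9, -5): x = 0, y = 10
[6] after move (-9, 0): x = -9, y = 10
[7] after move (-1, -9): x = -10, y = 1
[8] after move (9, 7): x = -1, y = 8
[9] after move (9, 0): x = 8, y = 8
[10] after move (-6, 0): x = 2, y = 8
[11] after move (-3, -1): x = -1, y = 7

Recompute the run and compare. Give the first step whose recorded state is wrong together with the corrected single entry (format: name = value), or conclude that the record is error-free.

Recomputing the run from the initial state:
step 1: x = 1, y = 13
step 2: x = 5, y = 5
step 3: x = 8, y = 14
step 4: x = 9, y = 12
step 5: x = 0, y = 7
step 6: x = -9, y = 7
step 7: x = -10, y = -2
step 8: x = -1, y = 5
step 9: x = 8, y = 5
step 10: x = 2, y = 5
step 11: x = -1, y = 4
The first disagreement with the record is at step 3, where the value should be y = 14.

step 3, y = 14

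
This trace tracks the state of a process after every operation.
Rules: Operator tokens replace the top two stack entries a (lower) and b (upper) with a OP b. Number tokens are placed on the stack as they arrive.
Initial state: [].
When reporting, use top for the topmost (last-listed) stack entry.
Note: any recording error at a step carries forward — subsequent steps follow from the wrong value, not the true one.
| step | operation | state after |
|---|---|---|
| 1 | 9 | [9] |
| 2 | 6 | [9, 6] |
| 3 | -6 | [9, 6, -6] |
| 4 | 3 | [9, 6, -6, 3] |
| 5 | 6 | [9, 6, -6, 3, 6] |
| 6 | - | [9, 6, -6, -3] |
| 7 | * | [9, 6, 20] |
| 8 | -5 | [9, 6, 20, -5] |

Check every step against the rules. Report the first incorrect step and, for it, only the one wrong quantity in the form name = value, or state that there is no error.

Step 1: push 9: top = 9 — exactly as logged.
Step 2: push 6: top = 6 — matches.
Step 3: push -6: top = -6 — same as recorded.
Step 4: push 3: top = 3 — exactly as logged.
Step 5: push 6: top = 6 — matches.
Step 6: 3 - 6 = -3 — exactly as logged.
Step 7: -6 * -3 = 18 — the trace has a different value.
The earliest wrong entry is at step 7: it should read top = 18.

step 7, top = 18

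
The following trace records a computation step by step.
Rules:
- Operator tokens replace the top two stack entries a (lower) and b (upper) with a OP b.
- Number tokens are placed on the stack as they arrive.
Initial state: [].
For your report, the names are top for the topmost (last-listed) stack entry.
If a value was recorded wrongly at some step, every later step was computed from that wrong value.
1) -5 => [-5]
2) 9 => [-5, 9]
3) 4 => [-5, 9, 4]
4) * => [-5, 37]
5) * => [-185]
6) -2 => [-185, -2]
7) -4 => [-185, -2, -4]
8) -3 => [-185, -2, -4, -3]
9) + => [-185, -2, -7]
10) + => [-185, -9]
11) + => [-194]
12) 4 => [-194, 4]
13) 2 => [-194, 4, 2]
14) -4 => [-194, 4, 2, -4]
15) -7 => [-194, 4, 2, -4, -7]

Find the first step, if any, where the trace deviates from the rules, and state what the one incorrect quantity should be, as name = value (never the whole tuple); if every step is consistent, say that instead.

1. push -5: top = -5 (exactly as logged)
2. push 9: top = 9 (verified)
3. push 4: top = 4 (in agreement)
4. 9 * 4 = 36 (the recorded entry deviates here)
Step 4 is the first one off; corrected, top = 36.

step 4, top = 36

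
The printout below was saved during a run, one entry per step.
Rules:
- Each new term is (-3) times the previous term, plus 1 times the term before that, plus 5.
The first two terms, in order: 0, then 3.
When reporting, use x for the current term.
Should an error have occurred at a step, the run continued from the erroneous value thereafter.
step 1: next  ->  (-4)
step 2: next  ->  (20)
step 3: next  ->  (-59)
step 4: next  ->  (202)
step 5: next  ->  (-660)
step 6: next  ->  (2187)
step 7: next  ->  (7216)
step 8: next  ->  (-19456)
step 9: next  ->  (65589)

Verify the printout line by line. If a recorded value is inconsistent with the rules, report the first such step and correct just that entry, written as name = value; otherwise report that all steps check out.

step 1: x = -3*(3) + (1)*(0) + (5) = -4 -> agrees with the printout
step 2: x = -3*(-4) + (1)*(3) + (5) = 20 -> agrees with the printout
step 3: x = -3*(20) + (1)*(-4) + (5) = -59 -> checks out
step 4: x = -3*(-59) + (1)*(20) + (5) = 202 -> matches
step 5: x = -3*(202) + (1)*(-59) + (5) = -660 -> matches
step 6: x = -3*(-660) + (1)*(202) + (5) = 2187 -> verified
step 7: x = -3*(2187) + (1)*(-660) + (5) = -7216 -> the entry is off here
First incorrect step: 7; the correct value is x = -7216.

step 7, x = -7216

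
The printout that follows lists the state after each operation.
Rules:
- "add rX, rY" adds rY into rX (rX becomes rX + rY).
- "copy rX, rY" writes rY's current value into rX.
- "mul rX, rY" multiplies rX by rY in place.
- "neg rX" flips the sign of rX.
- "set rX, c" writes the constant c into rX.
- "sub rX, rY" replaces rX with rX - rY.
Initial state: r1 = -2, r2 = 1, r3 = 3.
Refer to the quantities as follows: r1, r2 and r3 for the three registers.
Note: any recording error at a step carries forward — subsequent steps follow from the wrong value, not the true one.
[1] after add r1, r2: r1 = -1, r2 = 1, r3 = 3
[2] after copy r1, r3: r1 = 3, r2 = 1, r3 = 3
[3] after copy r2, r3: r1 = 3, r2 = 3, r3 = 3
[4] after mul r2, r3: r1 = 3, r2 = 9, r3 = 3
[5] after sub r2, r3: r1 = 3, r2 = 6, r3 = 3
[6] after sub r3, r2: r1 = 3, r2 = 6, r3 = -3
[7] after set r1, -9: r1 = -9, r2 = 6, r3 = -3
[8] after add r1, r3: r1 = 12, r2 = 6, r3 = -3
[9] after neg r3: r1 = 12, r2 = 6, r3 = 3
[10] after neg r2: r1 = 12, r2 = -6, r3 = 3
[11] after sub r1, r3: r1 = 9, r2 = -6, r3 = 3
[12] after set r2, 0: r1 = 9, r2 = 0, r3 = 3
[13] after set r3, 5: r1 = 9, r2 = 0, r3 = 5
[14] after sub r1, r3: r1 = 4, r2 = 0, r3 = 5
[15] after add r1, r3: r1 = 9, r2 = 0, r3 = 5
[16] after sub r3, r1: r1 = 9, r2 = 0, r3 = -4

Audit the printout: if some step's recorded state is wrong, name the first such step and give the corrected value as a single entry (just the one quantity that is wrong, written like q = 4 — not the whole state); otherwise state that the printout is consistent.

Recomputing the run from the initial state:
step 1: r1 = -1, r2 = 1, r3 = 3
step 2: r1 = 3, r2 = 1, r3 = 3
step 3: r1 = 3, r2 = 3, r3 = 3
step 4: r1 = 3, r2 = 9, r3 = 3
step 5: r1 = 3, r2 = 6, r3 = 3
step 6: r1 = 3, r2 = 6, r3 = -3
step 7: r1 = -9, r2 = 6, r3 = -3
step 8: r1 = -12, r2 = 6, r3 = -3
step 9: r1 = -12, r2 = 6, r3 = 3
step 10: r1 = -12, r2 = -6, r3 = 3
step 11: r1 = -15, r2 = -6, r3 = 3
step 12: r1 = -15, r2 = 0, r3 = 3
step 13: r1 = -15, r2 = 0, r3 = 5
step 14: r1 = -20, r2 = 0, r3 = 5
step 15: r1 = -15, r2 = 0, r3 = 5
step 16: r1 = -15, r2 = 0, r3 = 20
The first disagreement with the printout is at step 8, where the value should be r1 = -12.

step 8, r1 = -12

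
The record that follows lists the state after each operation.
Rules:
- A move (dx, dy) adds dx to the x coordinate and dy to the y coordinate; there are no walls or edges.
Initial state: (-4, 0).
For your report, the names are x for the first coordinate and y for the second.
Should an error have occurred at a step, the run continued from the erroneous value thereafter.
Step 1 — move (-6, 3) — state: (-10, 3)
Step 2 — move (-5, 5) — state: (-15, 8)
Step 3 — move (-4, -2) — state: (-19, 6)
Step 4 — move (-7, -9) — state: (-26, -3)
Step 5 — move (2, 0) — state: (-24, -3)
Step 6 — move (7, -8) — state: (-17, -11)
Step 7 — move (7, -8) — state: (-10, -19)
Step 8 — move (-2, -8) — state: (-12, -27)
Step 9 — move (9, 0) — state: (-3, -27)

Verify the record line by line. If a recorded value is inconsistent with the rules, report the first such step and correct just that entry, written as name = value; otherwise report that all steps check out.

no error

Step 1: x = -4 + (-6) = -10, y = 0 + (3) = 3 — confirmed correct.
Step 2: x = -10 + (-5) = -15, y = 3 + (5) = 8 — no discrepancy.
Step 3: x = -15 + (-4) = -19, y = 8 + (-2) = 6 — matches.
Step 4: x = -19 + (-7) = -26, y = 6 + (-9) = -3 — consistent with the record.
Step 5: x = -26 + (2) = -24, y = -3 + (0) = -3 — confirmed correct.
Step 6: x = -24 + (7) = -17, y = -3 + (-8) = -11 — agrees with the record.
Step 7: x = -17 + (7) = -10, y = -11 + (-8) = -19 — same as recorded.
Step 8: x = -10 + (-2) = -12, y = -19 + (-8) = -27 — confirmed correct.
Step 9: x = -12 + (9) = -3, y = -27 + (0) = -27 — verified.
Every step is consistent.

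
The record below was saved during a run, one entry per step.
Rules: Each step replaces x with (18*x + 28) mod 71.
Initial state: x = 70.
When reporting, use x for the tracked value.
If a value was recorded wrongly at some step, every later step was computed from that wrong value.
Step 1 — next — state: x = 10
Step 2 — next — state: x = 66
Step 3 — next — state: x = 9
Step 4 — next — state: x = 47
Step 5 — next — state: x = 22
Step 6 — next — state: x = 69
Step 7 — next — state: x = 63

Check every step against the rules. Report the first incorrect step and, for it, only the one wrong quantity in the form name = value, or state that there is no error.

step 4, x = 48

1. x = (18*70 + 28) mod 71 = 10 (no discrepancy)
2. x = (18*10 + 28) mod 71 = 66 (in agreement)
3. x = (18*66 + 28) mod 71 = 9 (verified)
4. x = (18*9 + 28) mod 71 = 48 (this is not what the record shows)
First deviation found at step 4; the corrected entry is x = 48.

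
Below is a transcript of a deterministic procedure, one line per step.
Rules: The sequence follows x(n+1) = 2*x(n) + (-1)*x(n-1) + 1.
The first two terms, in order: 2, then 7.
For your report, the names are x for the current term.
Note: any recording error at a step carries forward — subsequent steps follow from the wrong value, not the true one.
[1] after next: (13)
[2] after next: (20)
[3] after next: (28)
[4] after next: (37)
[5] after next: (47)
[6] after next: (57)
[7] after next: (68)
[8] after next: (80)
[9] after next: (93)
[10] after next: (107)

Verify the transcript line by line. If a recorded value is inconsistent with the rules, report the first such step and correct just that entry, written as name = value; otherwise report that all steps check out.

step 6, x = 58

1. x = 2*(7) + (-1)*(2) + (1) = 13 (checks out)
2. x = 2*(13) + (-1)*(7) + (1) = 20 (checks out)
3. x = 2*(20) + (-1)*(13) + (1) = 28 (confirmed correct)
4. x = 2*(28) + (-1)*(20) + (1) = 37 (checks out)
5. x = 2*(37) + (-1)*(28) + (1) = 47 (agrees with the transcript)
6. x = 2*(47) + (-1)*(37) + (1) = 58 (not what was recorded)
So the first discrepancy is step 6, where the right value is x = 58.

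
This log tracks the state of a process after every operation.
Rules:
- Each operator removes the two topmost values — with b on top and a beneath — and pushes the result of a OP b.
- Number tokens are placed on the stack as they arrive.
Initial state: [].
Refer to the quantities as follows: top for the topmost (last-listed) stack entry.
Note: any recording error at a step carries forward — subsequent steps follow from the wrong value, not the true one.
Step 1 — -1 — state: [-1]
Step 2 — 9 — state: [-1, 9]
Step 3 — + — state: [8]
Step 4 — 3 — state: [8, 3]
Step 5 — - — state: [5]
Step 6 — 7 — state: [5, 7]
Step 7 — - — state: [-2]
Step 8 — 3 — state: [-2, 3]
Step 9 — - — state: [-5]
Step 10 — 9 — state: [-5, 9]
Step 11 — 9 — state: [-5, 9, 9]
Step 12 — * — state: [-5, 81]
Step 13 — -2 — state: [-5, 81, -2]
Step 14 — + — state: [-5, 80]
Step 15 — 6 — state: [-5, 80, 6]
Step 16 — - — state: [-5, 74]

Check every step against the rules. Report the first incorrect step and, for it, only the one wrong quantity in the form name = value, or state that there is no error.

step 14, top = 79

Step 1: push -1: top = -1 — in agreement.
Step 2: push 9: top = 9 — same as recorded.
Step 3: -1 + 9 = 8 — in agreement.
Step 4: push 3: top = 3 — agrees with the log.
Step 5: 8 - 3 = 5 — in agreement.
Step 6: push 7: top = 7 — same as recorded.
Step 7: 5 - 7 = -2 — matches.
Step 8: push 3: top = 3 — agrees with the log.
Step 9: -2 - 3 = -5 — consistent with the log.
Step 10: push 9: top = 9 — in agreement.
Step 11: push 9: top = 9 — consistent with the log.
Step 12: 9 * 9 = 81 — agrees with the log.
Step 13: push -2: top = -2 — verified.
Step 14: 81 + -2 = 79 — a discrepancy with the log.
First incorrect step: 14; the correct value is top = 79.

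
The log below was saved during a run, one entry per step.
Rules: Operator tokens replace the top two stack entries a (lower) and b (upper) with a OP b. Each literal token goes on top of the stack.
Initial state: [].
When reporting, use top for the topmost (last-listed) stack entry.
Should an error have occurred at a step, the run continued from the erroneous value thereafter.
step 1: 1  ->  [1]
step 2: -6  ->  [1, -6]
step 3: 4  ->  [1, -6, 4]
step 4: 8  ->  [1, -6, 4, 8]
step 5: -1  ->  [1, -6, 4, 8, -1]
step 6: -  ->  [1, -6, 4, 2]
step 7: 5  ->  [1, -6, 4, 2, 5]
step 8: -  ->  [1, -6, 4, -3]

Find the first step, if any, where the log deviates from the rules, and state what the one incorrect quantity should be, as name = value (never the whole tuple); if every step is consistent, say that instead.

step 6, top = 9

1. push 1: top = 1 (agrees with the log)
2. push -6: top = -6 (in agreement)
3. push 4: top = 4 (in agreement)
4. push 8: top = 8 (in agreement)
5. push -1: top = -1 (in agreement)
6. 8 - -1 = 9 (the entry is off here)
First deviation found at step 6; the corrected entry is top = 9.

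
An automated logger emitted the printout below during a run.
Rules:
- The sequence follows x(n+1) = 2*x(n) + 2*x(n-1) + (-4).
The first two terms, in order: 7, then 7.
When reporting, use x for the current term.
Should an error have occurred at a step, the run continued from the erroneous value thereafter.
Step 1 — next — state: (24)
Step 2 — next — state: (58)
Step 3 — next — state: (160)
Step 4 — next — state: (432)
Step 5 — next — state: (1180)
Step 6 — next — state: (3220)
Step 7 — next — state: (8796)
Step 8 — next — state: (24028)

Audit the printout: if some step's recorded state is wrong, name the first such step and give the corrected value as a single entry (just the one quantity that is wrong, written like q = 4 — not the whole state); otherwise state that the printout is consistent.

no error

Recomputing the run from the initial state:
step 1: x = 24
step 2: x = 58
step 3: x = 160
step 4: x = 432
step 5: x = 1180
step 6: x = 3220
step 7: x = 8796
step 8: x = 24028
This matches the printout at every step.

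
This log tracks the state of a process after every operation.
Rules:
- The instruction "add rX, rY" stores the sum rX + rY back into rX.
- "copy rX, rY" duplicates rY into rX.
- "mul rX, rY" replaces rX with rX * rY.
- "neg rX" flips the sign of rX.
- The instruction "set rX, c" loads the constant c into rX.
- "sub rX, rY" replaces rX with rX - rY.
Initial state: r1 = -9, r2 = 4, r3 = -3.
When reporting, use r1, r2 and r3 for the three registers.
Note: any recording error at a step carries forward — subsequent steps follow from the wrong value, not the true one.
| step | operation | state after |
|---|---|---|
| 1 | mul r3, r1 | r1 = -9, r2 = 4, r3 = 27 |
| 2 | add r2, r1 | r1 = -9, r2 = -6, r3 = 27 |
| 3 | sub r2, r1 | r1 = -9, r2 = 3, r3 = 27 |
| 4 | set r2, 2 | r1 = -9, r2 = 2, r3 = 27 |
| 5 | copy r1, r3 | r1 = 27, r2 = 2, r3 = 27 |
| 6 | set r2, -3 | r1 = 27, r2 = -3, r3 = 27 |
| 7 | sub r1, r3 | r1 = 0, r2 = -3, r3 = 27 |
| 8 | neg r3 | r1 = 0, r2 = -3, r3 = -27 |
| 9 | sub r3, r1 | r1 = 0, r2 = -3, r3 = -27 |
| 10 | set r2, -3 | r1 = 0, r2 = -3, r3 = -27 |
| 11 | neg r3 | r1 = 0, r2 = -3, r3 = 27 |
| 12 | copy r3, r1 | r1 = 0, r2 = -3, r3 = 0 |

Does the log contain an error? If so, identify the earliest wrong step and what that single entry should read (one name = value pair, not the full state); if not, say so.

step 2, r2 = -5

1. r3 = -3 * -9 = 27 (in agreement)
2. r2 = 4 + -9 = -5 (the entry is off here)
The audit stops at step 2: the recorded entry is wrong and should be r2 = -5.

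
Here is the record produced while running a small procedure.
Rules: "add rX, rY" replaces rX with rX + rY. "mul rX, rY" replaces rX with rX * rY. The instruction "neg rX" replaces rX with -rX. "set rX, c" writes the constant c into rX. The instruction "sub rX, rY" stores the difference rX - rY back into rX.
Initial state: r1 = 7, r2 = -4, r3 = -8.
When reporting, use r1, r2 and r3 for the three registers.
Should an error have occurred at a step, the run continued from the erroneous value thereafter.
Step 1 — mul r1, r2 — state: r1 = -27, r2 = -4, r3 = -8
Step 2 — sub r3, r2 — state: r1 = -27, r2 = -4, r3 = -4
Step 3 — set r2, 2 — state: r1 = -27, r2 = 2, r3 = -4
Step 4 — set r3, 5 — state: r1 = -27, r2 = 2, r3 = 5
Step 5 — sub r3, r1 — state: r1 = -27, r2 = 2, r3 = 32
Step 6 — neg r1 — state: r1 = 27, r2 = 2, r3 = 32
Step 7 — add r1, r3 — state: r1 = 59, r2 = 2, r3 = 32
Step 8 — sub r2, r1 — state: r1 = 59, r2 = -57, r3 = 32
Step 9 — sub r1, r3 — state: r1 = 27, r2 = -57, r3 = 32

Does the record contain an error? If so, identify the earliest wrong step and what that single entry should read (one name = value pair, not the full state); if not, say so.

Recomputing the run from the initial state:
step 1: r1 = -28, r2 = -4, r3 = -8
step 2: r1 = -28, r2 = -4, r3 = -4
step 3: r1 = -28, r2 = 2, r3 = -4
step 4: r1 = -28, r2 = 2, r3 = 5
step 5: r1 = -28, r2 = 2, r3 = 33
step 6: r1 = 28, r2 = 2, r3 = 33
step 7: r1 = 61, r2 = 2, r3 = 33
step 8: r1 = 61, r2 = -59, r3 = 33
step 9: r1 = 28, r2 = -59, r3 = 33
The first disagreement with the record is at step 1, where the value should be r1 = -28.

step 1, r1 = -28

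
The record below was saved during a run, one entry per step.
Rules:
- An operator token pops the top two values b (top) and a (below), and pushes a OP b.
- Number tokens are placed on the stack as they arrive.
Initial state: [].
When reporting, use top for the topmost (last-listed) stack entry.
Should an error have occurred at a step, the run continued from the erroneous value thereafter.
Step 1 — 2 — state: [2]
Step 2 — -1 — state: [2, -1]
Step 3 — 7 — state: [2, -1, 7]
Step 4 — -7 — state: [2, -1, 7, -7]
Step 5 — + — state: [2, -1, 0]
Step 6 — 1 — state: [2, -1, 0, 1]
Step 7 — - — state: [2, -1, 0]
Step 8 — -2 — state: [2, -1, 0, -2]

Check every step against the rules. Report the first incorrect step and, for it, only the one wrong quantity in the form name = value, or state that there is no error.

step 7, top = -1

Recomputing the run from the initial state:
step 1: [2]
step 2: [2, -1]
step 3: [2, -1, 7]
step 4: [2, -1, 7, -7]
step 5: [2, -1, 0]
step 6: [2, -1, 0, 1]
step 7: [2, -1, -1]
step 8: [2, -1, -1, -2]
The first disagreement with the record is at step 7, where the value should be top = -1.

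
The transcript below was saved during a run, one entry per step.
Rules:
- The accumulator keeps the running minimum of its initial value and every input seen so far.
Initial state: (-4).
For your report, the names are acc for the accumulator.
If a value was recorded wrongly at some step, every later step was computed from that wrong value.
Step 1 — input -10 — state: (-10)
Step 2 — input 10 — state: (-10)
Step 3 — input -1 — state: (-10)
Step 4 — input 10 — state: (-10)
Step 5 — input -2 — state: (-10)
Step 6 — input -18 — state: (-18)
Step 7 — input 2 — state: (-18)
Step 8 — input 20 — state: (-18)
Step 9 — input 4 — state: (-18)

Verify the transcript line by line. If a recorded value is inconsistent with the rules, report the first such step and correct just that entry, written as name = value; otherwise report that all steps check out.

no error

step 1: acc = min(-4, -10) = -10 -> agrees with the transcript
step 2: acc = min(-10, 10) = -10 -> exactly as logged
step 3: acc = min(-10, -1) = -10 -> verified
step 4: acc = min(-10, 10) = -10 -> checks out
step 5: acc = min(-10, -2) = -10 -> no discrepancy
step 6: acc = min(-10, -18) = -18 -> exactly as logged
step 7: acc = min(-18, 2) = -18 -> agrees with the transcript
step 8: acc = min(-18, 20) = -18 -> in agreement
step 9: acc = min(-18, 4) = -18 -> consistent with the transcript
No step deviates from the rules.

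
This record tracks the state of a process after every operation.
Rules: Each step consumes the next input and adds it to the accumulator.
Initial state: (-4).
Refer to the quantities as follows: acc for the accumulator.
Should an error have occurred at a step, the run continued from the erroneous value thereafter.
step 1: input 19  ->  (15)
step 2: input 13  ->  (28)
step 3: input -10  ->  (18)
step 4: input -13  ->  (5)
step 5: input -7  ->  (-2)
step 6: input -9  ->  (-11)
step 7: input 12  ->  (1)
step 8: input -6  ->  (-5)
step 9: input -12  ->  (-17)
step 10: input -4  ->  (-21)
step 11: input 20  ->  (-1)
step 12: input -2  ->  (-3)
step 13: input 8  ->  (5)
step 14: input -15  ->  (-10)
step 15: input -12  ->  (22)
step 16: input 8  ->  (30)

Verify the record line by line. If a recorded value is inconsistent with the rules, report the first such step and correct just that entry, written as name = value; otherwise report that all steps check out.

step 15, acc = -22

1. acc = -4 + 19 = 15 (agrees with the record)
2. acc = 15 + 13 = 28 (no discrepancy)
3. acc = 28 + -10 = 18 (in agreement)
4. acc = 18 + -13 = 5 (agrees with the record)
5. acc = 5 + -7 = -2 (verified)
6. acc = -2 + -9 = -11 (checks out)
7. acc = -11 + 12 = 1 (confirmed correct)
8. acc = 1 + -6 = -5 (exactly as logged)
9. acc = -5 + -12 = -17 (checks out)
10. acc = -17 + -4 = -21 (same as recorded)
11. acc = -21 + 20 = -1 (agrees with the record)
12. acc = -1 + -2 = -3 (agrees with the record)
13. acc = -3 + 8 = 5 (matches)
14. acc = 5 + -15 = -10 (in agreement)
15. acc = -10 + -12 = -22 (the recorded entry deviates here)
The audit stops at step 15: the recorded entry is wrong and should be acc = -22.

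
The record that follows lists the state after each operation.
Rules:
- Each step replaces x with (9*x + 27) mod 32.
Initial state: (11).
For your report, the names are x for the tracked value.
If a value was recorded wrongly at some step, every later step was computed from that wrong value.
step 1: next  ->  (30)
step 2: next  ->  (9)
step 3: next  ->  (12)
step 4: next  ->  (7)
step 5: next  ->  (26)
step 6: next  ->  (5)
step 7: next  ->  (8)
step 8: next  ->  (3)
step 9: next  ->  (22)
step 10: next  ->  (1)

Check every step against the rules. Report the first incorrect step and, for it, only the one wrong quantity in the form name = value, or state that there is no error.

1. x = (9*11 + 27) mod 32 = 30 (in agreement)
2. x = (9*30 + 27) mod 32 = 9 (no discrepancy)
3. x = (9*9 + 27) mod 32 = 12 (exactly as logged)
4. x = (9*12 + 27) mod 32 = 7 (consistent with the record)
5. x = (9*7 + 27) mod 32 = 26 (checks out)
6. x = (9*26 + 27) mod 32 = 5 (agrees with the record)
7. x = (9*5 + 27) mod 32 = 8 (no discrepancy)
8. x = (9*8 + 27) mod 32 = 3 (confirmed correct)
9. x = (9*3 + 27) mod 32 = 22 (verified)
10. x = (9*22 + 27) mod 32 = 1 (agrees with the record)
No step deviates from the rules.

no error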